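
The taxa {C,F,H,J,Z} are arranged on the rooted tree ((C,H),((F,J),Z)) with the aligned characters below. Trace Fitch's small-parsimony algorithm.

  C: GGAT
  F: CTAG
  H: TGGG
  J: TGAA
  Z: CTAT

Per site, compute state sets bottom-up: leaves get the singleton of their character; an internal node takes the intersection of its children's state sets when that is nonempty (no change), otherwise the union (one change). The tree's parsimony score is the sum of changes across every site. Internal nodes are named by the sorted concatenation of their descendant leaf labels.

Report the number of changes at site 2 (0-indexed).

site 0, node CH: C={G} ∪ H={T} → {G,T} (+1)
site 0, node FJ: F={C} ∪ J={T} → {C,T} (+1)
site 0, node FJZ: FJ={C,T} ∩ Z={C} → {C} (+0)
site 0, node CFHJZ: CH={G,T} ∪ FJZ={C} → {C,G,T} (+1)
site 1, node CH: C={G} ∩ H={G} → {G} (+0)
site 1, node FJ: F={T} ∪ J={G} → {G,T} (+1)
site 1, node FJZ: FJ={G,T} ∩ Z={T} → {T} (+0)
site 1, node CFHJZ: CH={G} ∪ FJZ={T} → {G,T} (+1)
site 2, node CH: C={A} ∪ H={G} → {A,G} (+1)
site 2, node FJ: F={A} ∩ J={A} → {A} (+0)
site 2, node FJZ: FJ={A} ∩ Z={A} → {A} (+0)
site 2, node CFHJZ: CH={A,G} ∩ FJZ={A} → {A} (+0)
site 3, node CH: C={T} ∪ H={G} → {G,T} (+1)
site 3, node FJ: F={G} ∪ J={A} → {A,G} (+1)
site 3, node FJZ: FJ={A,G} ∪ Z={T} → {A,G,T} (+1)
site 3, node CFHJZ: CH={G,T} ∩ FJZ={A,G,T} → {G,T} (+0)
per-site changes: [3, 2, 1, 3]; total = 9

1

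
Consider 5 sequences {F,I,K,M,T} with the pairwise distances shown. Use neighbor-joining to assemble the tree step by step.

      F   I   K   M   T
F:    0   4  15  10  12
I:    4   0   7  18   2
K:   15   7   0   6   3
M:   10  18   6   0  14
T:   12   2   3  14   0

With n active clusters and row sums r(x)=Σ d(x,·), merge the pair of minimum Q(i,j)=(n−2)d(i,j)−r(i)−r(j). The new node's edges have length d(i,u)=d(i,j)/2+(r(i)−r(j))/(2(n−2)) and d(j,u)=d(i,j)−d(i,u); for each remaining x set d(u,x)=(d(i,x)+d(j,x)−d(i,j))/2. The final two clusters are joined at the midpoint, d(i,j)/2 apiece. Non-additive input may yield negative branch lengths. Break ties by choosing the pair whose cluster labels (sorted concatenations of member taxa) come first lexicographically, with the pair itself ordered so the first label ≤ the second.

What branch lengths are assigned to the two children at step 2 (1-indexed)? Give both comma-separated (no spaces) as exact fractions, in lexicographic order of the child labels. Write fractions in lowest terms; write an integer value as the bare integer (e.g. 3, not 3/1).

iteration 1: select K,M (d=6, Q=-61); attach at lengths (1/6, 35/6); label the merged cluster KM
  updated: d(F,KM)=19/2, d(I,KM)=19/2, d(KM,T)=11/2
iteration 2: select F,I (d=4, Q=-33); attach at lengths (9/2, -1/2); label the merged cluster FI
  updated: d(FI,KM)=15/2, d(FI,T)=5
iteration 3: select FI,KM (d=15/2, Q=-18); attach at lengths (7/2, 4); label the merged cluster FIKM
  updated: d(FIKM,T)=3/2
iteration 4: select FIKM,T (d=3/2); attach at lengths (3/4, 3/4); label the merged cluster FIKMT
final tree: (((F:9/2,I:-1/2):7/2,(K:1/6,M:35/6):4):3/4,T:3/4)
total length: 19

9/2,-1/2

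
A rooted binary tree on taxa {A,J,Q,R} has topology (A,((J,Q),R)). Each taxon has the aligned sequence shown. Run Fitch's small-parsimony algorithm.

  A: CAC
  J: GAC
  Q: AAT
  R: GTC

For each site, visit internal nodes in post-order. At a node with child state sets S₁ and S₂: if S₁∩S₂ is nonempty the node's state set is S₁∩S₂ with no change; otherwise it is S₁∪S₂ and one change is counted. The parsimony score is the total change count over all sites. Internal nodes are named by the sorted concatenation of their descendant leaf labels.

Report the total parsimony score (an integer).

JQ@0: {G} ∪ {A} = {A,G} (union, +1)
JQR@0: {A,G} ∩ {G} = {G} (intersection, +0)
AJQR@0: {C} ∪ {G} = {C,G} (union, +1)
JQ@1: {A} ∩ {A} = {A} (intersection, +0)
JQR@1: {A} ∪ {T} = {A,T} (union, +1)
AJQR@1: {A} ∩ {A,T} = {A} (intersection, +0)
JQ@2: {C} ∪ {T} = {C,T} (union, +1)
JQR@2: {C,T} ∩ {C} = {C} (intersection, +0)
AJQR@2: {C} ∩ {C} = {C} (intersection, +0)
per-site changes: [2, 1, 1]; total = 4

4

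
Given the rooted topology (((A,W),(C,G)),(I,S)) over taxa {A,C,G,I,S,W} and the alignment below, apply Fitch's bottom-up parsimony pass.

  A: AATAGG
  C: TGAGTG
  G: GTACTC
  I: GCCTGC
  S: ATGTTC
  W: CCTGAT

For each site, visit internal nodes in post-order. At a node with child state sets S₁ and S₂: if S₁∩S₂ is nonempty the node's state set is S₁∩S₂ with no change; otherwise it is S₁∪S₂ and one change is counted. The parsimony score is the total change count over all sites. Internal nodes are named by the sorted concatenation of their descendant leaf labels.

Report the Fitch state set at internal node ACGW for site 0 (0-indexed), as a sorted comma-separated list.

[col 0] AW: children A:{A}, W:{C} ∪→ {A,C}; cost 1
[col 0] CG: children C:{T}, G:{G} ∪→ {G,T}; cost 1
[col 0] ACGW: children AW:{A,C}, CG:{G,T} ∪→ {A,C,G,T}; cost 1
[col 0] IS: children I:{G}, S:{A} ∪→ {A,G}; cost 1
[col 0] ACGISW: children ACGW:{A,C,G,T}, IS:{A,G} ∩→ {A,G}; cost 0
[col 1] AW: children A:{A}, W:{C} ∪→ {A,C}; cost 1
[col 1] CG: children C:{G}, G:{T} ∪→ {G,T}; cost 1
[col 1] ACGW: children AW:{A,C}, CG:{G,T} ∪→ {A,C,G,T}; cost 1
[col 1] IS: children I:{C}, S:{T} ∪→ {C,T}; cost 1
[col 1] ACGISW: children ACGW:{A,C,G,T}, IS:{C,T} ∩→ {C,T}; cost 0
[col 2] AW: children A:{T}, W:{T} ∩→ {T}; cost 0
[col 2] CG: children C:{A}, G:{A} ∩→ {A}; cost 0
[col 2] ACGW: children AW:{T}, CG:{A} ∪→ {A,T}; cost 1
[col 2] IS: children I:{C}, S:{G} ∪→ {C,G}; cost 1
[col 2] ACGISW: children ACGW:{A,T}, IS:{C,G} ∪→ {A,C,G,T}; cost 1
[col 3] AW: children A:{A}, W:{G} ∪→ {A,G}; cost 1
[col 3] CG: children C:{G}, G:{C} ∪→ {C,G}; cost 1
[col 3] ACGW: children AW:{A,G}, CG:{C,G} ∩→ {G}; cost 0
[col 3] IS: children I:{T}, S:{T} ∩→ {T}; cost 0
[col 3] ACGISW: children ACGW:{G}, IS:{T} ∪→ {G,T}; cost 1
[col 4] AW: children A:{G}, W:{A} ∪→ {A,G}; cost 1
[col 4] CG: children C:{T}, G:{T} ∩→ {T}; cost 0
[col 4] ACGW: children AW:{A,G}, CG:{T} ∪→ {A,G,T}; cost 1
[col 4] IS: children I:{G}, S:{T} ∪→ {G,T}; cost 1
[col 4] ACGISW: children ACGW:{A,G,T}, IS:{G,T} ∩→ {G,T}; cost 0
[col 5] AW: children A:{G}, W:{T} ∪→ {G,T}; cost 1
[col 5] CG: children C:{G}, G:{C} ∪→ {C,G}; cost 1
[col 5] ACGW: children AW:{G,T}, CG:{C,G} ∩→ {G}; cost 0
[col 5] IS: children I:{C}, S:{C} ∩→ {C}; cost 0
[col 5] ACGISW: children ACGW:{G}, IS:{C} ∪→ {C,G}; cost 1
per-site changes: [4, 4, 3, 3, 3, 3]; total = 20

A,C,G,T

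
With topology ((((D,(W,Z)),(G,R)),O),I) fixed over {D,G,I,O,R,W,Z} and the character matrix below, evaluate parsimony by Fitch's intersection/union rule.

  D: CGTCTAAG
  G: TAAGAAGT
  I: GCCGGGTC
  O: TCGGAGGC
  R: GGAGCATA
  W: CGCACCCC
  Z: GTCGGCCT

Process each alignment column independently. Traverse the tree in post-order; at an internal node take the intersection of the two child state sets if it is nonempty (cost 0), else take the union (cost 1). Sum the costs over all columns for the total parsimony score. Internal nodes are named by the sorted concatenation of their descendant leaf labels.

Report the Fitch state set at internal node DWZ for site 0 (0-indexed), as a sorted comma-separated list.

C

[col 0] WZ: children W:{C}, Z:{G} ∪→ {C,G}; cost 1
[col 0] DWZ: children D:{C}, WZ:{C,G} ∩→ {C}; cost 0
[col 0] GR: children G:{T}, R:{G} ∪→ {G,T}; cost 1
[col 0] DGRWZ: children DWZ:{C}, GR:{G,T} ∪→ {C,G,T}; cost 1
[col 0] DGORWZ: children DGRWZ:{C,G,T}, O:{T} ∩→ {T}; cost 0
[col 0] DGIORWZ: children DGORWZ:{T}, I:{G} ∪→ {G,T}; cost 1
[col 1] WZ: children W:{G}, Z:{T} ∪→ {G,T}; cost 1
[col 1] DWZ: children D:{G}, WZ:{G,T} ∩→ {G}; cost 0
[col 1] GR: children G:{A}, R:{G} ∪→ {A,G}; cost 1
[col 1] DGRWZ: children DWZ:{G}, GR:{A,G} ∩→ {G}; cost 0
[col 1] DGORWZ: children DGRWZ:{G}, O:{C} ∪→ {C,G}; cost 1
[col 1] DGIORWZ: children DGORWZ:{C,G}, I:{C} ∩→ {C}; cost 0
[col 2] WZ: children W:{C}, Z:{C} ∩→ {C}; cost 0
[col 2] DWZ: children D:{T}, WZ:{C} ∪→ {C,T}; cost 1
[col 2] GR: children G:{A}, R:{A} ∩→ {A}; cost 0
[col 2] DGRWZ: children DWZ:{C,T}, GR:{A} ∪→ {A,C,T}; cost 1
[col 2] DGORWZ: children DGRWZ:{A,C,T}, O:{G} ∪→ {A,C,G,T}; cost 1
[col 2] DGIORWZ: children DGORWZ:{A,C,G,T}, I:{C} ∩→ {C}; cost 0
[col 3] WZ: children W:{A}, Z:{G} ∪→ {A,G}; cost 1
[col 3] DWZ: children D:{C}, WZ:{A,G} ∪→ {A,C,G}; cost 1
[col 3] GR: children G:{G}, R:{G} ∩→ {G}; cost 0
[col 3] DGRWZ: children DWZ:{A,C,G}, GR:{G} ∩→ {G}; cost 0
[col 3] DGORWZ: children DGRWZ:{G}, O:{G} ∩→ {G}; cost 0
[col 3] DGIORWZ: children DGORWZ:{G}, I:{G} ∩→ {G}; cost 0
[col 4] WZ: children W:{C}, Z:{G} ∪→ {C,G}; cost 1
[col 4] DWZ: children D:{T}, WZ:{C,G} ∪→ {C,G,T}; cost 1
[col 4] GR: children G:{A}, R:{C} ∪→ {A,C}; cost 1
[col 4] DGRWZ: children DWZ:{C,G,T}, GR:{A,C} ∩→ {C}; cost 0
[col 4] DGORWZ: children DGRWZ:{C}, O:{A} ∪→ {A,C}; cost 1
[col 4] DGIORWZ: children DGORWZ:{A,C}, I:{G} ∪→ {A,C,G}; cost 1
[col 5] WZ: children W:{C}, Z:{C} ∩→ {C}; cost 0
[col 5] DWZ: children D:{A}, WZ:{C} ∪→ {A,C}; cost 1
[col 5] GR: children G:{A}, R:{A} ∩→ {A}; cost 0
[col 5] DGRWZ: children DWZ:{A,C}, GR:{A} ∩→ {A}; cost 0
[col 5] DGORWZ: children DGRWZ:{A}, O:{G} ∪→ {A,G}; cost 1
[col 5] DGIORWZ: children DGORWZ:{A,G}, I:{G} ∩→ {G}; cost 0
[col 6] WZ: children W:{C}, Z:{C} ∩→ {C}; cost 0
[col 6] DWZ: children D:{A}, WZ:{C} ∪→ {A,C}; cost 1
[col 6] GR: children G:{G}, R:{T} ∪→ {G,T}; cost 1
[col 6] DGRWZ: children DWZ:{A,C}, GR:{G,T} ∪→ {A,C,G,T}; cost 1
[col 6] DGORWZ: children DGRWZ:{A,C,G,T}, O:{G} ∩→ {G}; cost 0
[col 6] DGIORWZ: children DGORWZ:{G}, I:{T} ∪→ {G,T}; cost 1
[col 7] WZ: children W:{C}, Z:{T} ∪→ {C,T}; cost 1
[col 7] DWZ: children D:{G}, WZ:{C,T} ∪→ {C,G,T}; cost 1
[col 7] GR: children G:{T}, R:{A} ∪→ {A,T}; cost 1
[col 7] DGRWZ: children DWZ:{C,G,T}, GR:{A,T} ∩→ {T}; cost 0
[col 7] DGORWZ: children DGRWZ:{T}, O:{C} ∪→ {C,T}; cost 1
[col 7] DGIORWZ: children DGORWZ:{C,T}, I:{C} ∩→ {C}; cost 0
per-site changes: [4, 3, 3, 2, 5, 2, 4, 4]; total = 27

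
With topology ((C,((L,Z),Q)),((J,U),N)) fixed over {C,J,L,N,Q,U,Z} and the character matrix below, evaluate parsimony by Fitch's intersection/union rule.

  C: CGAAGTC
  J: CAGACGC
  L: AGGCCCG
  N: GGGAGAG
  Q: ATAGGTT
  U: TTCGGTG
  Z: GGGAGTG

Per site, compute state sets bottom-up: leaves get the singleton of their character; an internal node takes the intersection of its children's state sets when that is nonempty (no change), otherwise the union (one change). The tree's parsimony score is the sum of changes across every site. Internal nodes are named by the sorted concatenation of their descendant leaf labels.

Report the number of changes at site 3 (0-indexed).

site 0, node LZ: L={A} ∪ Z={G} → {A,G} (+1)
site 0, node LQZ: LZ={A,G} ∩ Q={A} → {A} (+0)
site 0, node CLQZ: C={C} ∪ LQZ={A} → {A,C} (+1)
site 0, node JU: J={C} ∪ U={T} → {C,T} (+1)
site 0, node JNU: JU={C,T} ∪ N={G} → {C,G,T} (+1)
site 0, node CJLNQUZ: CLQZ={A,C} ∩ JNU={C,G,T} → {C} (+0)
site 1, node LZ: L={G} ∩ Z={G} → {G} (+0)
site 1, node LQZ: LZ={G} ∪ Q={T} → {G,T} (+1)
site 1, node CLQZ: C={G} ∩ LQZ={G,T} → {G} (+0)
site 1, node JU: J={A} ∪ U={T} → {A,T} (+1)
site 1, node JNU: JU={A,T} ∪ N={G} → {A,G,T} (+1)
site 1, node CJLNQUZ: CLQZ={G} ∩ JNU={A,G,T} → {G} (+0)
site 2, node LZ: L={G} ∩ Z={G} → {G} (+0)
site 2, node LQZ: LZ={G} ∪ Q={A} → {A,G} (+1)
site 2, node CLQZ: C={A} ∩ LQZ={A,G} → {A} (+0)
site 2, node JU: J={G} ∪ U={C} → {C,G} (+1)
site 2, node JNU: JU={C,G} ∩ N={G} → {G} (+0)
site 2, node CJLNQUZ: CLQZ={A} ∪ JNU={G} → {A,G} (+1)
site 3, node LZ: L={C} ∪ Z={A} → {A,C} (+1)
site 3, node LQZ: LZ={A,C} ∪ Q={G} → {A,C,G} (+1)
site 3, node CLQZ: C={A} ∩ LQZ={A,C,G} → {A} (+0)
site 3, node JU: J={A} ∪ U={G} → {A,G} (+1)
site 3, node JNU: JU={A,G} ∩ N={A} → {A} (+0)
site 3, node CJLNQUZ: CLQZ={A} ∩ JNU={A} → {A} (+0)
site 4, node LZ: L={C} ∪ Z={G} → {C,G} (+1)
site 4, node LQZ: LZ={C,G} ∩ Q={G} → {G} (+0)
site 4, node CLQZ: C={G} ∩ LQZ={G} → {G} (+0)
site 4, node JU: J={C} ∪ U={G} → {C,G} (+1)
site 4, node JNU: JU={C,G} ∩ N={G} → {G} (+0)
site 4, node CJLNQUZ: CLQZ={G} ∩ JNU={G} → {G} (+0)
site 5, node LZ: L={C} ∪ Z={T} → {C,T} (+1)
site 5, node LQZ: LZ={C,T} ∩ Q={T} → {T} (+0)
site 5, node CLQZ: C={T} ∩ LQZ={T} → {T} (+0)
site 5, node JU: J={G} ∪ U={T} → {G,T} (+1)
site 5, node JNU: JU={G,T} ∪ N={A} → {A,G,T} (+1)
site 5, node CJLNQUZ: CLQZ={T} ∩ JNU={A,G,T} → {T} (+0)
site 6, node LZ: L={G} ∩ Z={G} → {G} (+0)
site 6, node LQZ: LZ={G} ∪ Q={T} → {G,T} (+1)
site 6, node CLQZ: C={C} ∪ LQZ={G,T} → {C,G,T} (+1)
site 6, node JU: J={C} ∪ U={G} → {C,G} (+1)
site 6, node JNU: JU={C,G} ∩ N={G} → {G} (+0)
site 6, node CJLNQUZ: CLQZ={C,G,T} ∩ JNU={G} → {G} (+0)
per-site changes: [4, 3, 3, 3, 2, 3, 3]; total = 21

3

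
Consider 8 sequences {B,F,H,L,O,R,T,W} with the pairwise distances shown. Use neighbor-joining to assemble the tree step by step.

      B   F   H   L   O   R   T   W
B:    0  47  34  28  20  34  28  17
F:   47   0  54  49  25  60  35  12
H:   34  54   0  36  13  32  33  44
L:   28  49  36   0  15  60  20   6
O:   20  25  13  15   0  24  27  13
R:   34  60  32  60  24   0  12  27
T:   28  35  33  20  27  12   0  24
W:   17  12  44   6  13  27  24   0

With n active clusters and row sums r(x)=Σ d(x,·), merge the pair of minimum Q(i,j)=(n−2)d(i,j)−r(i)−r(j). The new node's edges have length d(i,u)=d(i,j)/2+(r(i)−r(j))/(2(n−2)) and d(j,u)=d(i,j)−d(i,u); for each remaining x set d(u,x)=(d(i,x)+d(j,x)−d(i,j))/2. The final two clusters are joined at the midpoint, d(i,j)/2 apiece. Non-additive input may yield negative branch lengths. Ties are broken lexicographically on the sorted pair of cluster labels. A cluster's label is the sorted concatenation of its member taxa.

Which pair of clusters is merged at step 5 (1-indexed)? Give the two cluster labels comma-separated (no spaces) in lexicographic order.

step 1: merge (R,T) at d=12, Q=-356; branch lengths R→71/6, T→1/6; new cluster RT
  updated: d(B,RT)=25, d(F,RT)=83/2, d(H,RT)=53/2, d(L,RT)=34, d(O,RT)=39/2, d(RT,W)=39/2
step 2: merge (F,W) at d=12, Q=-280; branch lengths F→177/10, W→-57/10; new cluster FW
  updated: d(B,FW)=26, d(FW,H)=43, d(FW,L)=43/2, d(FW,O)=13, d(FW,RT)=49/2
step 3: merge (H,O) at d=13, Q=-181; branch lengths H→31/2, O→-5/2; new cluster HO
  updated: d(B,HO)=41/2, d(FW,HO)=43/2, d(HO,L)=19, d(HO,RT)=33/2
step 4: merge (FW,L) at d=43/2, Q=-263/2; branch lengths FW→37/4, L→49/4; new cluster FLW
  updated: d(B,FLW)=65/4, d(FLW,HO)=19/2, d(FLW,RT)=37/2
step 5: merge (B,FLW) at d=65/4, Q=-147/2; branch lengths B→25/2, FLW→15/4; new cluster BFLW
  updated: d(BFLW,HO)=55/8, d(BFLW,RT)=109/8
step 6: merge (BFLW,HO) at d=55/8, Q=-37; branch lengths BFLW→2, HO→39/8; new cluster BFHLOW
  updated: d(BFHLOW,RT)=93/8
step 7: merge (BFHLOW,RT) at d=93/8; branch lengths BFHLOW→93/16, RT→93/16; new cluster BFHLORTW
final tree: (((B:25/2,((F:177/10,W:-57/10):37/4,L:49/4):15/4):2,(H:31/2,O:-5/2):39/8):93/16,(R:71/6,T:1/6):93/16)
total length: 373/4

B,FLW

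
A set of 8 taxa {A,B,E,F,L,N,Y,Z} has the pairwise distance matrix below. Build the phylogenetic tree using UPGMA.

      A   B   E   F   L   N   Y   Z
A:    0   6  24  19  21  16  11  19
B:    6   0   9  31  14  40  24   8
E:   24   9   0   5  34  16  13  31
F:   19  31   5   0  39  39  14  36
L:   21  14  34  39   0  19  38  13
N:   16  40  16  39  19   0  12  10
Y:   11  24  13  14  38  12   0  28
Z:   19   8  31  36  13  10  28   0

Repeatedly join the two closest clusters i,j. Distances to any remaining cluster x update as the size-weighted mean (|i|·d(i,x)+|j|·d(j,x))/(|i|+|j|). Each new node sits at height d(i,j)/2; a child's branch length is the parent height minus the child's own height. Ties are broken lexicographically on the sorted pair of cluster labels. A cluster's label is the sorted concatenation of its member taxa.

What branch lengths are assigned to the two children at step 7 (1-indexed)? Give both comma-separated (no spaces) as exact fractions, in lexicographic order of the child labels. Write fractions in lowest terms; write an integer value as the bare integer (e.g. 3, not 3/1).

16/5,151/30

step 1: merge (E,F) at d=5; branch lengths E→5/2, F→5/2; new cluster EF
  updated: d(A,EF)=43/2, d(B,EF)=20, d(EF,L)=73/2, d(EF,N)=55/2, d(EF,Y)=27/2, d(EF,Z)=67/2
step 2: merge (A,B) at d=6; branch lengths A→3, B→3; new cluster AB
  updated: d(AB,EF)=83/4, d(AB,L)=35/2, d(AB,N)=28, d(AB,Y)=35/2, d(AB,Z)=27/2
step 3: merge (N,Z) at d=10; branch lengths N→5, Z→5; new cluster NZ
  updated: d(AB,NZ)=83/4, d(EF,NZ)=61/2, d(L,NZ)=16, d(NZ,Y)=20
step 4: merge (EF,Y) at d=27/2; branch lengths EF→17/4, Y→27/4; new cluster EFY
  updated: d(AB,EFY)=59/3, d(EFY,L)=37, d(EFY,NZ)=27
step 5: merge (L,NZ) at d=16; branch lengths L→8, NZ→3; new cluster LNZ
  updated: d(AB,LNZ)=59/3, d(EFY,LNZ)=91/3
step 6: merge (AB,EFY) at d=59/3; branch lengths AB→41/6, EFY→37/12; new cluster ABEFY
  updated: d(ABEFY,LNZ)=391/15
step 7: merge (ABEFY,LNZ) at d=391/15; branch lengths ABEFY→16/5, LNZ→151/30; new cluster ABEFLNYZ
final tree: (((A:3,B:3):41/6,((E:5/2,F:5/2):17/4,Y:27/4):37/12):16/5,(L:8,(N:5,Z:5):3):151/30)
total length: 1223/20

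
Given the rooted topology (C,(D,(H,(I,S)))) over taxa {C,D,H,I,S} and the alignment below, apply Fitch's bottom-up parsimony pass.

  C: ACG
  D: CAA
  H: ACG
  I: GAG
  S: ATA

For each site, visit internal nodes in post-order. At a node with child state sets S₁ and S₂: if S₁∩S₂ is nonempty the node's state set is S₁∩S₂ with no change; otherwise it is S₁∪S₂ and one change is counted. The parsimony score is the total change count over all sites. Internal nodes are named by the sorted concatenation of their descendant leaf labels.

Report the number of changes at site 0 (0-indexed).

site 0, node IS: I={G} ∪ S={A} → {A,G} (+1)
site 0, node HIS: H={A} ∩ IS={A,G} → {A} (+0)
site 0, node DHIS: D={C} ∪ HIS={A} → {A,C} (+1)
site 0, node CDHIS: C={A} ∩ DHIS={A,C} → {A} (+0)
site 1, node IS: I={A} ∪ S={T} → {A,T} (+1)
site 1, node HIS: H={C} ∪ IS={A,T} → {A,C,T} (+1)
site 1, node DHIS: D={A} ∩ HIS={A,C,T} → {A} (+0)
site 1, node CDHIS: C={C} ∪ DHIS={A} → {A,C} (+1)
site 2, node IS: I={G} ∪ S={A} → {A,G} (+1)
site 2, node HIS: H={G} ∩ IS={A,G} → {G} (+0)
site 2, node DHIS: D={A} ∪ HIS={G} → {A,G} (+1)
site 2, node CDHIS: C={G} ∩ DHIS={A,G} → {G} (+0)
per-site changes: [2, 3, 2]; total = 7

2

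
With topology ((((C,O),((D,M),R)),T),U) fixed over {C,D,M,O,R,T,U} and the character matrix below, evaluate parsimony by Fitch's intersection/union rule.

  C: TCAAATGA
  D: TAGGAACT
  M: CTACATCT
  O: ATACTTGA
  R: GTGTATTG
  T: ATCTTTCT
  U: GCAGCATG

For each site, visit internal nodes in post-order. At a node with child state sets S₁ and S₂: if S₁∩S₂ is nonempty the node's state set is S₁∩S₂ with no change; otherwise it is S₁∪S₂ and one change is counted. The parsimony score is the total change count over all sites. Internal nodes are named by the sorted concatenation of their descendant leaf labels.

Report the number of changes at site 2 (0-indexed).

3

[col 0] CO: children C:{T}, O:{A} ∪→ {A,T}; cost 1
[col 0] DM: children D:{T}, M:{C} ∪→ {C,T}; cost 1
[col 0] DMR: children DM:{C,T}, R:{G} ∪→ {C,G,T}; cost 1
[col 0] CDMOR: children CO:{A,T}, DMR:{C,G,T} ∩→ {T}; cost 0
[col 0] CDMORT: children CDMOR:{T}, T:{A} ∪→ {A,T}; cost 1
[col 0] CDMORTU: children CDMORT:{A,T}, U:{G} ∪→ {A,G,T}; cost 1
[col 1] CO: children C:{C}, O:{T} ∪→ {C,T}; cost 1
[col 1] DM: children D:{A}, M:{T} ∪→ {A,T}; cost 1
[col 1] DMR: children DM:{A,T}, R:{T} ∩→ {T}; cost 0
[col 1] CDMOR: children CO:{C,T}, DMR:{T} ∩→ {T}; cost 0
[col 1] CDMORT: children CDMOR:{T}, T:{T} ∩→ {T}; cost 0
[col 1] CDMORTU: children CDMORT:{T}, U:{C} ∪→ {C,T}; cost 1
[col 2] CO: children C:{A}, O:{A} ∩→ {A}; cost 0
[col 2] DM: children D:{G}, M:{A} ∪→ {A,G}; cost 1
[col 2] DMR: children DM:{A,G}, R:{G} ∩→ {G}; cost 0
[col 2] CDMOR: children CO:{A}, DMR:{G} ∪→ {A,G}; cost 1
[col 2] CDMORT: children CDMOR:{A,G}, T:{C} ∪→ {A,C,G}; cost 1
[col 2] CDMORTU: children CDMORT:{A,C,G}, U:{A} ∩→ {A}; cost 0
[col 3] CO: children C:{A}, O:{C} ∪→ {A,C}; cost 1
[col 3] DM: children D:{G}, M:{C} ∪→ {C,G}; cost 1
[col 3] DMR: children DM:{C,G}, R:{T} ∪→ {C,G,T}; cost 1
[col 3] CDMOR: children CO:{A,C}, DMR:{C,G,T} ∩→ {C}; cost 0
[col 3] CDMORT: children CDMOR:{C}, T:{T} ∪→ {C,T}; cost 1
[col 3] CDMORTU: children CDMORT:{C,T}, U:{G} ∪→ {C,G,T}; cost 1
[col 4] CO: children C:{A}, O:{T} ∪→ {A,T}; cost 1
[col 4] DM: children D:{A}, M:{A} ∩→ {A}; cost 0
[col 4] DMR: children DM:{A}, R:{A} ∩→ {A}; cost 0
[col 4] CDMOR: children CO:{A,T}, DMR:{A} ∩→ {A}; cost 0
[col 4] CDMORT: children CDMOR:{A}, T:{T} ∪→ {A,T}; cost 1
[col 4] CDMORTU: children CDMORT:{A,T}, U:{C} ∪→ {A,C,T}; cost 1
[col 5] CO: children C:{T}, O:{T} ∩→ {T}; cost 0
[col 5] DM: children D:{A}, M:{T} ∪→ {A,T}; cost 1
[col 5] DMR: children DM:{A,T}, R:{T} ∩→ {T}; cost 0
[col 5] CDMOR: children CO:{T}, DMR:{T} ∩→ {T}; cost 0
[col 5] CDMORT: children CDMOR:{T}, T:{T} ∩→ {T}; cost 0
[col 5] CDMORTU: children CDMORT:{T}, U:{A} ∪→ {A,T}; cost 1
[col 6] CO: children C:{G}, O:{G} ∩→ {G}; cost 0
[col 6] DM: children D:{C}, M:{C} ∩→ {C}; cost 0
[col 6] DMR: children DM:{C}, R:{T} ∪→ {C,T}; cost 1
[col 6] CDMOR: children CO:{G}, DMR:{C,T} ∪→ {C,G,T}; cost 1
[col 6] CDMORT: children CDMOR:{C,G,T}, T:{C} ∩→ {C}; cost 0
[col 6] CDMORTU: children CDMORT:{C}, U:{T} ∪→ {C,T}; cost 1
[col 7] CO: children C:{A}, O:{A} ∩→ {A}; cost 0
[col 7] DM: children D:{T}, M:{T} ∩→ {T}; cost 0
[col 7] DMR: children DM:{T}, R:{G} ∪→ {G,T}; cost 1
[col 7] CDMOR: children CO:{A}, DMR:{G,T} ∪→ {A,G,T}; cost 1
[col 7] CDMORT: children CDMOR:{A,G,T}, T:{T} ∩→ {T}; cost 0
[col 7] CDMORTU: children CDMORT:{T}, U:{G} ∪→ {G,T}; cost 1
per-site changes: [5, 3, 3, 5, 3, 2, 3, 3]; total = 27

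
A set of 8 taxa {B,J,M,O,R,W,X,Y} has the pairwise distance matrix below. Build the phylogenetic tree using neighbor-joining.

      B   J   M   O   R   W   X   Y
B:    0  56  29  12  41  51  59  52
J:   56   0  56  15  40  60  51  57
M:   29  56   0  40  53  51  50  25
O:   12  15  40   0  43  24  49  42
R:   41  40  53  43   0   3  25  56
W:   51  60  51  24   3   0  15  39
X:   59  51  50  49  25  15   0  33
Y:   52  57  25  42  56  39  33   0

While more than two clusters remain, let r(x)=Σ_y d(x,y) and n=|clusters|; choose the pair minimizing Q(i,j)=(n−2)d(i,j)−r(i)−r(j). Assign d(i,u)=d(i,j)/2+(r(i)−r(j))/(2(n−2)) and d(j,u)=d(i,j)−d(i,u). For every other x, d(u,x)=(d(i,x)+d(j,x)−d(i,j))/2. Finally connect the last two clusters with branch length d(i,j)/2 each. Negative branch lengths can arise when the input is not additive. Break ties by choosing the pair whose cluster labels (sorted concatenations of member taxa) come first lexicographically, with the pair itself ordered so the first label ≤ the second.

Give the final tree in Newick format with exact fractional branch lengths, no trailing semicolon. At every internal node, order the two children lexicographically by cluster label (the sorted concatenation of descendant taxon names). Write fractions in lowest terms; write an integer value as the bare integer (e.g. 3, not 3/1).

(((B:531/32,(J:577/32,O:-97/32):317/32):227/32,(M:245/24,Y:355/24):257/32):483/64,((R:3,W:0):36/5,X:113/10):483/64)

1. join R+W (d=3, Q=-486) ⇒ RW; edges |R|=3, |W|=0
  updated: d(B,RW)=89/2, d(J,RW)=97/2, d(M,RW)=101/2, d(O,RW)=32, d(RW,X)=37/2, d(RW,Y)=46
2. join RW+X (d=37/2, Q=-408) ⇒ RWX; edges |RW|=36/5, |X|=113/10
  updated: d(B,RWX)=85/2, d(J,RWX)=81/2, d(M,RWX)=41, d(O,RWX)=125/4, d(RWX,Y)=121/4
3. join J+O (d=15, Q=-1219/4) ⇒ JO; edges |J|=577/32, |O|=-97/32
  updated: d(B,JO)=53/2, d(JO,M)=81/2, d(JO,RWX)=227/8, d(JO,Y)=42
4. join M+Y (d=25, Q=-839/4) ⇒ MY; edges |M|=245/24, |Y|=355/24
  updated: d(B,MY)=28, d(JO,MY)=115/4, d(MY,RWX)=185/8
5. join B+JO (d=53/2, Q=-1021/8) ⇒ BJO; edges |B|=531/32, |JO|=317/32
  updated: d(BJO,MY)=121/8, d(BJO,RWX)=355/16
6. join BJO+MY (d=121/8, Q=-967/16) ⇒ BJMOY; edges |BJO|=227/32, |MY|=257/32
  updated: d(BJMOY,RWX)=483/32
7. join BJMOY+RWX (d=483/32) ⇒ BJMORWXY; edges |BJMOY|=483/64, |RWX|=483/64
final tree: (((B:531/32,(J:577/32,O:-97/32):317/32):227/32,(M:245/24,Y:355/24):257/32):483/64,((R:3,W:0):36/5,X:113/10):483/64)
total length: 3783/32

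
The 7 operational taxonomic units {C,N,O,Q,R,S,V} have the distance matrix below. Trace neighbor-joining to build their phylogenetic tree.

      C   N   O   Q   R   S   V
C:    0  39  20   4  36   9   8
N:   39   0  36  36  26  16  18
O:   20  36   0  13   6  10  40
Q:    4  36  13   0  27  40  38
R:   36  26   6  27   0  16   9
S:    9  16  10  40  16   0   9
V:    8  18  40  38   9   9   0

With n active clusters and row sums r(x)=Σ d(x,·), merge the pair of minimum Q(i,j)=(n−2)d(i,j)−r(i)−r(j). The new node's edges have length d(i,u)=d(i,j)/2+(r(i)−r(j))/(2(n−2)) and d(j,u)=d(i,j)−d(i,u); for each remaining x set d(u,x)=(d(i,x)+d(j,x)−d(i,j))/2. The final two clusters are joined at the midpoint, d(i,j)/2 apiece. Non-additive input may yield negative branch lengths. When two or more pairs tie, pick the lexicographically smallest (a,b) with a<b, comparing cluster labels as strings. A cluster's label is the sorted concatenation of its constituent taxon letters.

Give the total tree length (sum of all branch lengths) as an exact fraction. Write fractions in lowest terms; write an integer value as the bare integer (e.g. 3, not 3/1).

1795/32

iteration 1: select C,Q (d=4, Q=-254); attach at lengths (-11/5, 31/5); label the merged cluster CQ
  updated: d(CQ,N)=71/2, d(CQ,O)=29/2, d(CQ,R)=59/2, d(CQ,S)=45/2, d(CQ,V)=21
iteration 2: select CQ,O (d=29/2, Q=-343/2); attach at lengths (149/16, 83/16); label the merged cluster COQ
  updated: d(COQ,N)=57/2, d(COQ,R)=21/2, d(COQ,S)=9, d(COQ,V)=93/4
iteration 3: select COQ,R (d=21/2, Q=-405/4); attach at lengths (55/8, 29/8); label the merged cluster COQR
  updated: d(COQR,N)=22, d(COQR,S)=29/4, d(COQR,V)=87/8
iteration 4: select COQR,S (d=29/4, Q=-463/8); attach at lengths (179/32, 53/32); label the merged cluster COQRS
  updated: d(COQRS,N)=123/8, d(COQRS,V)=101/16
iteration 5: select COQRS,N (d=123/8, Q=-635/16); attach at lengths (59/32, 433/32); label the merged cluster CNOQRS
  updated: d(CNOQRS,V)=143/32
iteration 6: select CNOQRS,V (d=143/32); attach at lengths (143/64, 143/64); label the merged cluster CNOQRSV
final tree: ((((((C:-11/5,Q:31/5):149/16,O:83/16):55/8,R:29/8):179/32,S:53/32):59/32,N:433/32):143/64,V:143/64)
total length: 1795/32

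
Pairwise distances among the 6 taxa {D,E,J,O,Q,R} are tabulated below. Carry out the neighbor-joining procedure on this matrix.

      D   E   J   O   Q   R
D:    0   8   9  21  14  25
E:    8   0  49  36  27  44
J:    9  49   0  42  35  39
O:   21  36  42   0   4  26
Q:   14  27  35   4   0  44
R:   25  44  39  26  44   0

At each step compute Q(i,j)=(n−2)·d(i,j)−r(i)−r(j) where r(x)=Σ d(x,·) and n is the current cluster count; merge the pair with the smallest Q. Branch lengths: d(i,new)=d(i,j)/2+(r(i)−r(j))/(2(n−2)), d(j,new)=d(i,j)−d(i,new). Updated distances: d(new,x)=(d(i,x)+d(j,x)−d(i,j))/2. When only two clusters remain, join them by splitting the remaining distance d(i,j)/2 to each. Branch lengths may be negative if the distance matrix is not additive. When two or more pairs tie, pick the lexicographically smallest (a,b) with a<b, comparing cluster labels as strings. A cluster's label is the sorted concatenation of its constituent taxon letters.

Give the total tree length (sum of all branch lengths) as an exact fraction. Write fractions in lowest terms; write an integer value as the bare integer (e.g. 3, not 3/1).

1. join O+Q (d=4, Q=-237) ⇒ OQ; edges |O|=21/8, |Q|=11/8
  updated: d(D,OQ)=31/2, d(E,OQ)=59/2, d(J,OQ)=73/2, d(OQ,R)=33
2. join D+E (d=8, Q=-164) ⇒ DE; edges |D|=-49/6, |E|=97/6
  updated: d(DE,J)=25, d(DE,OQ)=37/2, d(DE,R)=61/2
3. join DE+OQ (d=37/2, Q=-125) ⇒ DEOQ; edges |DE|=23/4, |OQ|=51/4
  updated: d(DEOQ,J)=43/2, d(DEOQ,R)=45/2
4. join DEOQ+J (d=43/2, Q=-83) ⇒ DEJOQ; edges |DEOQ|=5/2, |J|=19
  updated: d(DEJOQ,R)=20
5. join DEJOQ+R (d=20) ⇒ DEJOQR; edges |DEJOQ|=10, |R|=10
final tree: ((((D:-49/6,E:97/6):23/4,(O:21/8,Q:11/8):51/4):5/2,J:19):10,R:10)
total length: 72

72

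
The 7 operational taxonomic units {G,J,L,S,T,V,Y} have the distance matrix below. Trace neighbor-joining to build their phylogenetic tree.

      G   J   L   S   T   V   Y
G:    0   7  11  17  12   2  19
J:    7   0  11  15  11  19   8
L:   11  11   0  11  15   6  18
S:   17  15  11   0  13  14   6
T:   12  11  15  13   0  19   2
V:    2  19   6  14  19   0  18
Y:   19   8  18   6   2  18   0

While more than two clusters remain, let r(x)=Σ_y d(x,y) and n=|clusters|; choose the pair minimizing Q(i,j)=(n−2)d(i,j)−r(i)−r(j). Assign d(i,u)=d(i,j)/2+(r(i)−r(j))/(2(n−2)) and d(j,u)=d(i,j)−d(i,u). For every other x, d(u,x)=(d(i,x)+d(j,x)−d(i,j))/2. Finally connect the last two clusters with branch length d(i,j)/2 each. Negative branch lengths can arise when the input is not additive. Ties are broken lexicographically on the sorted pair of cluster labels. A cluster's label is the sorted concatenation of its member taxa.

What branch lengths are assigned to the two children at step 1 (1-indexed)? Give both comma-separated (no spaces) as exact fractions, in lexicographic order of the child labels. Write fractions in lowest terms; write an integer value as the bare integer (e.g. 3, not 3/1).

1. join G+V (d=2, Q=-136) ⇒ GV; edges |G|=0, |V|=2
  updated: d(GV,J)=12, d(GV,L)=15/2, d(GV,S)=29/2, d(GV,T)=29/2, d(GV,Y)=35/2
2. join T+Y (d=2, Q=-99) ⇒ TY; edges |T|=3/2, |Y|=1/2
  updated: d(GV,TY)=15, d(J,TY)=17/2, d(L,TY)=31/2, d(S,TY)=17/2
3. join GV+L (d=15/2, Q=-143/2) ⇒ GLV; edges |GV|=53/12, |L|=37/12
  updated: d(GLV,J)=31/4, d(GLV,S)=9, d(GLV,TY)=23/2
4. join GLV+J (d=31/4, Q=-44) ⇒ GJLV; edges |GLV|=25/8, |J|=37/8
  updated: d(GJLV,S)=65/8, d(GJLV,TY)=49/8
5. join GJLV+S (d=65/8, Q=-91/4) ⇒ GJLSV; edges |GJLV|=23/8, |S|=21/4
  updated: d(GJLSV,TY)=13/4
6. join GJLSV+TY (d=13/4) ⇒ GJLSTVY; edges |GJLSV|=13/8, |TY|=13/8
final tree: (((((G:0,V:2):53/12,L:37/12):25/8,J:37/8):23/8,S:21/4):13/8,(T:3/2,Y:1/2):13/8)
total length: 245/8

0,2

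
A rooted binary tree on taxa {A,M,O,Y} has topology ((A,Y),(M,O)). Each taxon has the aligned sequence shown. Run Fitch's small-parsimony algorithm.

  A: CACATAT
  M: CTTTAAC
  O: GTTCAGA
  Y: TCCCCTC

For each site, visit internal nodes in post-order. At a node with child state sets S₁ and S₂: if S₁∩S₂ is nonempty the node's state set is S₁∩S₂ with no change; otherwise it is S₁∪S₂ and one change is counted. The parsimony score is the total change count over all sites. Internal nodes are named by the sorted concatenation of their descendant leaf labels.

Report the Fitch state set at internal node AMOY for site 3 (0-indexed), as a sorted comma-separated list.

AY@0: {C} ∪ {T} = {C,T} (union, +1)
MO@0: {C} ∪ {G} = {C,G} (union, +1)
AMOY@0: {C,T} ∩ {C,G} = {C} (intersection, +0)
AY@1: {A} ∪ {C} = {A,C} (union, +1)
MO@1: {T} ∩ {T} = {T} (intersection, +0)
AMOY@1: {A,C} ∪ {T} = {A,C,T} (union, +1)
AY@2: {C} ∩ {C} = {C} (intersection, +0)
MO@2: {T} ∩ {T} = {T} (intersection, +0)
AMOY@2: {C} ∪ {T} = {C,T} (union, +1)
AY@3: {A} ∪ {C} = {A,C} (union, +1)
MO@3: {T} ∪ {C} = {C,T} (union, +1)
AMOY@3: {A,C} ∩ {C,T} = {C} (intersection, +0)
AY@4: {T} ∪ {C} = {C,T} (union, +1)
MO@4: {A} ∩ {A} = {A} (intersection, +0)
AMOY@4: {C,T} ∪ {A} = {A,C,T} (union, +1)
AY@5: {A} ∪ {T} = {A,T} (union, +1)
MO@5: {A} ∪ {G} = {A,G} (union, +1)
AMOY@5: {A,T} ∩ {A,G} = {A} (intersection, +0)
AY@6: {T} ∪ {C} = {C,T} (union, +1)
MO@6: {C} ∪ {A} = {A,C} (union, +1)
AMOY@6: {C,T} ∩ {A,C} = {C} (intersection, +0)
per-site changes: [2, 2, 1, 2, 2, 2, 2]; total = 13

C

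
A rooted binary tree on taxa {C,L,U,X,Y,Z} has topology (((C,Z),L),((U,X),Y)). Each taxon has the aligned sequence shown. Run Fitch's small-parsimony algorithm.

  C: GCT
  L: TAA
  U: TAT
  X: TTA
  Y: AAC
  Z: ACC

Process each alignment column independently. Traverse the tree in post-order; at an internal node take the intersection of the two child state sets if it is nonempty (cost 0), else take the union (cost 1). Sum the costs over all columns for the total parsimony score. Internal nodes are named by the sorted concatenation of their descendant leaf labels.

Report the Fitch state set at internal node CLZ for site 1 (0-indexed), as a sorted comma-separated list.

A,C

CZ@0: {G} ∪ {A} = {A,G} (union, +1)
CLZ@0: {A,G} ∪ {T} = {A,G,T} (union, +1)
UX@0: {T} ∩ {T} = {T} (intersection, +0)
UXY@0: {T} ∪ {A} = {A,T} (union, +1)
CLUXYZ@0: {A,G,T} ∩ {A,T} = {A,T} (intersection, +0)
CZ@1: {C} ∩ {C} = {C} (intersection, +0)
CLZ@1: {C} ∪ {A} = {A,C} (union, +1)
UX@1: {A} ∪ {T} = {A,T} (union, +1)
UXY@1: {A,T} ∩ {A} = {A} (intersection, +0)
CLUXYZ@1: {A,C} ∩ {A} = {A} (intersection, +0)
CZ@2: {T} ∪ {C} = {C,T} (union, +1)
CLZ@2: {C,T} ∪ {A} = {A,C,T} (union, +1)
UX@2: {T} ∪ {A} = {A,T} (union, +1)
UXY@2: {A,T} ∪ {C} = {A,C,T} (union, +1)
CLUXYZ@2: {A,C,T} ∩ {A,C,T} = {A,C,T} (intersection, +0)
per-site changes: [3, 2, 4]; total = 9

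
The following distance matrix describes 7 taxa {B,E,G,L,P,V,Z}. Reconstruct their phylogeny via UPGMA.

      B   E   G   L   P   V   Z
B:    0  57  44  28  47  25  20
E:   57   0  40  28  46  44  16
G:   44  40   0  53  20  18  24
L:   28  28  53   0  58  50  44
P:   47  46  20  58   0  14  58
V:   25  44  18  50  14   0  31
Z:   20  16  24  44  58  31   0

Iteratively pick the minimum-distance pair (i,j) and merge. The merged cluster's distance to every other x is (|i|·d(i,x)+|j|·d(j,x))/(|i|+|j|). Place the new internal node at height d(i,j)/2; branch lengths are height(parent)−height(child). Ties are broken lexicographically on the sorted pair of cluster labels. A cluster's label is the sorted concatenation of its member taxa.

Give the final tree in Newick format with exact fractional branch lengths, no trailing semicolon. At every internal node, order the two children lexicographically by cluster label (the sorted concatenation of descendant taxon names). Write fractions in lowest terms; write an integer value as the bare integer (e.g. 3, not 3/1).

(((B:14,L:14):37/8,(E:8,Z:8):85/8):73/24,(G:19/2,(P:7,V:7):5/2):73/6)

iteration 1: select P,V (d=14); attach at lengths (7, 7); label the merged cluster PV
  updated: d(B,PV)=36, d(E,PV)=45, d(G,PV)=19, d(L,PV)=54, d(PV,Z)=89/2
iteration 2: select E,Z (d=16); attach at lengths (8, 8); label the merged cluster EZ
  updated: d(B,EZ)=77/2, d(EZ,G)=32, d(EZ,L)=36, d(EZ,PV)=179/4
iteration 3: select G,PV (d=19); attach at lengths (19/2, 5/2); label the merged cluster GPV
  updated: d(B,GPV)=116/3, d(EZ,GPV)=81/2, d(GPV,L)=161/3
iteration 4: select B,L (d=28); attach at lengths (14, 14); label the merged cluster BL
  updated: d(BL,EZ)=149/4, d(BL,GPV)=277/6
iteration 5: select BL,EZ (d=149/4); attach at lengths (37/8, 85/8); label the merged cluster BELZ
  updated: d(BELZ,GPV)=130/3
iteration 6: select BELZ,GPV (d=130/3); attach at lengths (73/24, 73/6); label the merged cluster BEGLPVZ
final tree: (((B:14,L:14):37/8,(E:8,Z:8):85/8):73/24,(G:19/2,(P:7,V:7):5/2):73/6)
total length: 2411/24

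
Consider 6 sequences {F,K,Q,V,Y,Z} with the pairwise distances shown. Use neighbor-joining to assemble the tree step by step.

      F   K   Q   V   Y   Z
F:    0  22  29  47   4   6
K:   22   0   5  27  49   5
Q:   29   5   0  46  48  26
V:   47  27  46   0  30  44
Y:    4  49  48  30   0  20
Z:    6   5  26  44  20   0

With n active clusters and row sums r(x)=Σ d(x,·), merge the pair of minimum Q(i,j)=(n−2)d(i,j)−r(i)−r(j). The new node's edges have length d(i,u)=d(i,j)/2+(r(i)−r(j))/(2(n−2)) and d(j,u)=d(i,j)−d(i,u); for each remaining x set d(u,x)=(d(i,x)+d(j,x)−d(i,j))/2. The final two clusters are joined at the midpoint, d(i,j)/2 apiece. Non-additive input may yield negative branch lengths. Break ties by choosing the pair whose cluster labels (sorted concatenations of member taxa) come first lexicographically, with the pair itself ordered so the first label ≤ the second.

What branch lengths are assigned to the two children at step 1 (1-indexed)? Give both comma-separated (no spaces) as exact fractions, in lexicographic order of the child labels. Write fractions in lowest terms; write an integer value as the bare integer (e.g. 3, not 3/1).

-27/8,59/8

step 1: merge (F,Y) at d=4, Q=-243; branch lengths F→-27/8, Y→59/8; new cluster FY
  updated: d(FY,K)=67/2, d(FY,Q)=73/2, d(FY,V)=73/2, d(FY,Z)=11
step 2: merge (FY,Z) at d=11, Q=-341/2; branch lengths FY→43/4, Z→1/4; new cluster FYZ
  updated: d(FYZ,K)=55/4, d(FYZ,Q)=103/4, d(FYZ,V)=139/4
step 3: merge (FYZ,V) at d=139/4, Q=-225/2; branch lengths FYZ→9, V→103/4; new cluster FVYZ
  updated: d(FVYZ,K)=3, d(FVYZ,Q)=37/2
step 4: merge (FVYZ,K) at d=3, Q=-53/2; branch lengths FVYZ→33/4, K→-21/4; new cluster FKVYZ
  updated: d(FKVYZ,Q)=41/4
step 5: merge (FKVYZ,Q) at d=41/4; branch lengths FKVYZ→41/8, Q→41/8; new cluster FKQVYZ
final tree: (((((F:-27/8,Y:59/8):43/4,Z:1/4):9,V:103/4):33/4,K:-21/4):41/8,Q:41/8)
total length: 63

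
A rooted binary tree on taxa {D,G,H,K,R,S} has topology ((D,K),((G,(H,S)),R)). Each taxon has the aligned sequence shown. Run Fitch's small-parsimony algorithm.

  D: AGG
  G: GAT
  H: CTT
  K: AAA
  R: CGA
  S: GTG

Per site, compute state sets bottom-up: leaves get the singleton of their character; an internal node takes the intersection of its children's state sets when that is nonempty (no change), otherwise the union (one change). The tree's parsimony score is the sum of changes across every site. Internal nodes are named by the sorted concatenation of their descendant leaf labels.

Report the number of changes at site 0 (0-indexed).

3

site 0, node DK: D={A} ∩ K={A} → {A} (+0)
site 0, node HS: H={C} ∪ S={G} → {C,G} (+1)
site 0, node GHS: G={G} ∩ HS={C,G} → {G} (+0)
site 0, node GHRS: GHS={G} ∪ R={C} → {C,G} (+1)
site 0, node DGHKRS: DK={A} ∪ GHRS={C,G} → {A,C,G} (+1)
site 1, node DK: D={G} ∪ K={A} → {A,G} (+1)
site 1, node HS: H={T} ∩ S={T} → {T} (+0)
site 1, node GHS: G={A} ∪ HS={T} → {A,T} (+1)
site 1, node GHRS: GHS={A,T} ∪ R={G} → {A,G,T} (+1)
site 1, node DGHKRS: DK={A,G} ∩ GHRS={A,G,T} → {A,G} (+0)
site 2, node DK: D={G} ∪ K={A} → {A,G} (+1)
site 2, node HS: H={T} ∪ S={G} → {G,T} (+1)
site 2, node GHS: G={T} ∩ HS={G,T} → {T} (+0)
site 2, node GHRS: GHS={T} ∪ R={A} → {A,T} (+1)
site 2, node DGHKRS: DK={A,G} ∩ GHRS={A,T} → {A} (+0)
per-site changes: [3, 3, 3]; total = 9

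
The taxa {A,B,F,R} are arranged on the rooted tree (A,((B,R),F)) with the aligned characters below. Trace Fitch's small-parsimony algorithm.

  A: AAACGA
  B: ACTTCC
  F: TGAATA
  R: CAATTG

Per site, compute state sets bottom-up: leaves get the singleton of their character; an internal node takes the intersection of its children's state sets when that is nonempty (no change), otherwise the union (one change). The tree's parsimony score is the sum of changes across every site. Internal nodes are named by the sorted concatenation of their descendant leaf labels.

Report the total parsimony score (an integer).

11

site 0, node BR: B={A} ∪ R={C} → {A,C} (+1)
site 0, node BFR: BR={A,C} ∪ F={T} → {A,C,T} (+1)
site 0, node ABFR: A={A} ∩ BFR={A,C,T} → {A} (+0)
site 1, node BR: B={C} ∪ R={A} → {A,C} (+1)
site 1, node BFR: BR={A,C} ∪ F={G} → {A,C,G} (+1)
site 1, node ABFR: A={A} ∩ BFR={A,C,G} → {A} (+0)
site 2, node BR: B={T} ∪ R={A} → {A,T} (+1)
site 2, node BFR: BR={A,T} ∩ F={A} → {A} (+0)
site 2, node ABFR: A={A} ∩ BFR={A} → {A} (+0)
site 3, node BR: B={T} ∩ R={T} → {T} (+0)
site 3, node BFR: BR={T} ∪ F={A} → {A,T} (+1)
site 3, node ABFR: A={C} ∪ BFR={A,T} → {A,C,T} (+1)
site 4, node BR: B={C} ∪ R={T} → {C,T} (+1)
site 4, node BFR: BR={C,T} ∩ F={T} → {T} (+0)
site 4, node ABFR: A={G} ∪ BFR={T} → {G,T} (+1)
site 5, node BR: B={C} ∪ R={G} → {C,G} (+1)
site 5, node BFR: BR={C,G} ∪ F={A} → {A,C,G} (+1)
site 5, node ABFR: A={A} ∩ BFR={A,C,G} → {A} (+0)
per-site changes: [2, 2, 1, 2, 2, 2]; total = 11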